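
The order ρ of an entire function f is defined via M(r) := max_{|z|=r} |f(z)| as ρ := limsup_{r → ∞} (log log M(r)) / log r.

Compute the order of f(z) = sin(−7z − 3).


sin(w) is a linear combination of e^{iw} and e^{−iw} (or e^w, e^{−w} in the hyperbolic case), so |sin(w)| ≤ e^{|w|}. With w = −7z − 3, |w| ≤ 7|z| + 3 = 7r + 3 on |z| = r, giving M(r) ≤ e^{7r + 3}, so ρ ≤ 1. On a suitable ray (z = it for sin/cos; z = t for sinh/cosh, t real → ∞), |sin(−7z − 3)| grows like e^{7|t|}/2, so ρ ≥ 1. Hence ρ = 1.
Therefore ρ = 1.

Order ρ = 1.


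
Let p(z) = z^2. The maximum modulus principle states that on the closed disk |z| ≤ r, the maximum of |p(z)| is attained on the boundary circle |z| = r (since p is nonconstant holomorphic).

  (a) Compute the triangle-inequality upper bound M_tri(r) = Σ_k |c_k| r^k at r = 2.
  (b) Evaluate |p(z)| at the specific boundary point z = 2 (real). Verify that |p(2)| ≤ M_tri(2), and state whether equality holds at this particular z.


Coefficients: c_0 = 0, c_1 = 0, c_2 = 1. Radius r = 2.
Part (a). Triangle bound: M_tri(r) = Σ_k |c_k| r^k
  = |0|·2^0 + |0|·2^1 + |1|·2^2
  = 0 + 0 + 4 = 4.
This bounds M(r) := max_{|z|=r} |p(z)| from above; equality holds iff all terms c_k z^k can be made to align in phase at a single z on |z|=r.
Part (b). At z = 2 (real, on the circle |z| = r):
  p(2) = (0)·2^0 + (0)·2^1 + (1)·2^2 = 4.
  |p(2)| = 4.
Since all nonzero coefficients share the same sign, |p(2)| = 4 = M_tri(2); the triangle bound is attained at z = 2, so in fact M(r) = 4.

M_tri(2) = 4; |p(2)| = 4; equality at z=2: yes.


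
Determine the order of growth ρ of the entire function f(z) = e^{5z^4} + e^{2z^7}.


Each summand is entire of order 4 and 7 respectively (as in the single-exponential case). The order of a sum is at most the max of the orders, so ρ ≤ 7. For the lower bound: on |z|=r choose arg z so that 2z^7 is real positive; then |e^{2z^7}| = e^{2r^7} while |e^{5z^4}| ≤ e^{5r^4} = o(e^{2r^7}). So |f| ≥ e^{2r^7}(1 − o(1)) and ρ ≥ 7. Hence ρ = max(4, 7) = 7.
Therefore ρ = 7.

Order ρ = 7.


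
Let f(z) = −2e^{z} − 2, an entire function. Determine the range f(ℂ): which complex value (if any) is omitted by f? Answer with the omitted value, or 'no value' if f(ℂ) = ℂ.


Little Picard bounds the complement of f(ℂ) to at most one point.
e^{z} is never zero on ℂ, so -2·e^{z} takes every value in ℂ ∖ {0}. Adding -2 shifts the range to ℂ ∖ {-2}. Thus f omits exactly the value -2.

Omitted value: -2.


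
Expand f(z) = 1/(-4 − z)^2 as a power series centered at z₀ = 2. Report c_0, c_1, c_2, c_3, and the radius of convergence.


Let w = z − z₀, so z = z₀ + w.
Then -4 − z = -4 − (z₀ + w) = (-4 − z₀) − w = -6 − w.
f(z) = 1/(-6 − w)^2 = (1/(-6)^2) · (1 − w/(-6))^{−2}.
By the binomial series (1−u)^{−2} = Σ_{n≥0} C(n+1, 1) u^n for |u|<1, with u = w/(-6):
  c_n = C(n+1, 1) / (-6)^(n+2).
  c_0 = 1/(-6)^2 = 1/36.
  c_1 = 2/(-6)^3 = -1/108.
  c_2 = 3/(-6)^4 = 1/432.
  c_3 = 4/(-6)^5 = -1/1944.
The series is valid for |w/d| < 1, i.e. |z − z₀| < |d|.
Radius of convergence: R = |-4 − z₀| = |-6| = 6 (distance from z₀ to the singularity z = -4).

c_0 = 1/36, c_1 = -1/108, c_2 = 1/432, c_3 = -1/1944; R = 6.


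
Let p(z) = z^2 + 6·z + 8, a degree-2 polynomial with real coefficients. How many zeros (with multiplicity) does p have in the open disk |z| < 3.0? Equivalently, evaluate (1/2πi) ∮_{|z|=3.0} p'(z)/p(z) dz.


The zeros of p are: -4, -2.
Their magnitudes are: 4, 2.
Zeros with |z| < R = 3.0: -2.
Count = 1.
By the argument principle, (1/2πi) ∮_{|z|=R} p'(z)/p(z) dz equals exactly this count.

Number of zeros inside |z| < 3.0: 1.


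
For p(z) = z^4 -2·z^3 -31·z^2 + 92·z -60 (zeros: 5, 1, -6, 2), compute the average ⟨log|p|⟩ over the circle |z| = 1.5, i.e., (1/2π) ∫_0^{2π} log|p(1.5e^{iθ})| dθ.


Zeros: -6, 1, 2, 5; r = 1.5.
Inside |z| < r: 1. Outside (|z| ≥ r): -6, 2, 5.
p(0) = -60, so log|p(0)| = log(60) = 4.0943.
Apply Jensen: I(r) = log|p(0)| + Σ_k log(r/|z_k|), summed over zeros inside |z| < r.
  log(r/|z_k|) for z_k = 1: log(1.5/1) = 0.4055
  Outside zeros (-6, 2, 5) contribute nothing to the Jensen sum.
Sum over inside zeros: 0.4055.
I(r) = log|p(0)| + (inside sum) = 4.0943 + 0.4055 = 4.4998.
Note: since some zeros are outside |z| ≤ r, the simplified n·log(r) form does NOT apply — only the inside zeros contribute.

I(r) ≈ 4.4998.


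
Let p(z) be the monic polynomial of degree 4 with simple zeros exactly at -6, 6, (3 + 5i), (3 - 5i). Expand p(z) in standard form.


The polynomial is p(z) = ∏_{α ∈ S} (z − α), where S = {-6, 6, (3 + 5i), (3 - 5i)}.
Expanding the product yields: p(z) = z^4 -6·z^3 -2·z^2 + 216·z -1224.
Note conjugate pairs combine to real quadratics: (z − (3+5i))(z − (3−5i)) = z² − 6z + 34.
The resulting polynomial has degree 4 and real coefficients as required.

p(z) = z^4 -6·z^3 -2·z^2 + 216·z -1224.


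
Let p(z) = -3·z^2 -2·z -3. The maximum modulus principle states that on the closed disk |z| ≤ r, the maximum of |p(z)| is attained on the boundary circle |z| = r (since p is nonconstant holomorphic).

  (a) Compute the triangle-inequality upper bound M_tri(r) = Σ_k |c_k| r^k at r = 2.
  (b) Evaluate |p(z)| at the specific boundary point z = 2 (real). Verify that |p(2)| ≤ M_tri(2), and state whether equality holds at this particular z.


Coefficients: c_0 = -3, c_1 = -2, c_2 = -3. Radius r = 2.
Part (a). Triangle bound: M_tri(r) = Σ_k |c_k| r^k
  = |-3|·2^0 + |-2|·2^1 + |-3|·2^2
  = 3 + 4 + 12 = 19.
This bounds M(r) := max_{|z|=r} |p(z)| from above; equality holds iff all terms c_k z^k can be made to align in phase at a single z on |z|=r.
Part (b). At z = 2 (real, on the circle |z| = r):
  p(2) = (-3)·2^0 + (-2)·2^1 + (-3)·2^2 = -19.
  |p(2)| = 19.
Since all nonzero coefficients share the same sign, |p(2)| = 19 = M_tri(2); the triangle bound is attained at z = 2, so in fact M(r) = 19.

M_tri(2) = 19; |p(2)| = 19; equality at z=2: yes.


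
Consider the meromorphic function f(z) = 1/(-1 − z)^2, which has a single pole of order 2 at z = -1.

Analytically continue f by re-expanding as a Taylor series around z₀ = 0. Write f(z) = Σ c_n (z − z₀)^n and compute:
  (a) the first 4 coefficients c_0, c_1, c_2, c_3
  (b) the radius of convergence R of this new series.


Let w = z − z₀, so z = z₀ + w.
Then -1 − z = -1 − (z₀ + w) = (-1 − z₀) − w = -1 − w.
f(z) = 1/(-1 − w)^2 = (1/(-1)^2) · (1 − w/(-1))^{−2}.
By the binomial series (1−u)^{−2} = Σ_{n≥0} C(n+1, 1) u^n for |u|<1, with u = w/(-1):
  c_n = C(n+1, 1) / (-1)^(n+2).
  c_0 = 1/(-1)^2 = 1.
  c_1 = 2/(-1)^3 = -2.
  c_2 = 3/(-1)^4 = 3.
  c_3 = 4/(-1)^5 = -4.
The series is valid for |w/d| < 1, i.e. |z − z₀| < |d|.
Radius of convergence: R = |-1 − z₀| = |-1| = 1 (distance from z₀ to the singularity z = -1).

c_0 = 1, c_1 = -2, c_2 = 3, c_3 = -4; R = 1.


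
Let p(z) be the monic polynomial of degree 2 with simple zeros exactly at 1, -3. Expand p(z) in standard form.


The polynomial is p(z) = ∏_{α ∈ S} (z − α), where S = {1, -3}.
Expanding the product yields: p(z) = z^2 + 2·z -3.
The resulting polynomial has degree 2 and real coefficients as required.

p(z) = z^2 + 2·z -3.


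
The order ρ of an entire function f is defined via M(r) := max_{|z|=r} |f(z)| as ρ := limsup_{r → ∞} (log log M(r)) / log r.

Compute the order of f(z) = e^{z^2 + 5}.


|e^{z^2 + 5}| = e^{Re(1·z^2) + 5} ≤ e^{1|z|^2 + 5} = e^{1r^2 + 5} on |z| = r, so ρ ≤ 2. Choosing z on |z|=r so that 1·z^2 is real positive (always possible by picking arg z appropriately) gives |f(z)| = e^{1r^2 + 5}, matching the bound. The additive constant 5 does not affect log log M(r) ~ 2·log r. Hence ρ = 2.
Therefore ρ = 2.

Order ρ = 2.


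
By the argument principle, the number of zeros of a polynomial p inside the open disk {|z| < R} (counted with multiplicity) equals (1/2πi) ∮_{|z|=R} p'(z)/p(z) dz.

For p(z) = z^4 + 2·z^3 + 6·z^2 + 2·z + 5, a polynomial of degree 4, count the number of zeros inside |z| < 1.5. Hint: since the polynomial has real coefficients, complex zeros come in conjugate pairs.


The zeros of p are: (-1 + 2i), (-1 - 2i), (0 + 1i), (0 - 1i).
Their magnitudes are: 2.236, 2.236, 1, 1.
Zeros with |z| < R = 1.5: (0 + 1i), (0 - 1i).
Count = 2.
By the argument principle, (1/2πi) ∮_{|z|=R} p'(z)/p(z) dz equals exactly this count.

Number of zeros inside |z| < 1.5: 2.


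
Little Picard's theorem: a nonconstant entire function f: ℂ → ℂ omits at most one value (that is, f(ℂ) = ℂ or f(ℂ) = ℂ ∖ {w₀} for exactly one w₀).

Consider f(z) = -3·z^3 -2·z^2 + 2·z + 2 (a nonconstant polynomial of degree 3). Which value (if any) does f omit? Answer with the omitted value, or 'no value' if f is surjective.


Little Picard bounds the complement of f(ℂ) to at most one point.
For every w ∈ ℂ, the equation p(z) − w = 0 is a nonconstant polynomial in z and hence has at least one root by the fundamental theorem of algebra. So p is surjective onto ℂ, omitting no value.

Omitted value: no value.


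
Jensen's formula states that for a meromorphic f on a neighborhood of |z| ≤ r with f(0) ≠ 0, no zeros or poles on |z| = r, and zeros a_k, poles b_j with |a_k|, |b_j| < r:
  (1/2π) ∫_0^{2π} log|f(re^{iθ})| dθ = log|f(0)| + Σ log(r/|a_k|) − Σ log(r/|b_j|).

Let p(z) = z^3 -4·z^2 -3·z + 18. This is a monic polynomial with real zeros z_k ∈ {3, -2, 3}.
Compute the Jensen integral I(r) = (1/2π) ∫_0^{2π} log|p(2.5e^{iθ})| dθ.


Zeros: -2, 3, 3; r = 2.5.
Inside |z| < r: -2. Outside (|z| ≥ r): 3, 3.
p(0) = 18, so log|p(0)| = log(18) = 2.8904.
Apply Jensen: I(r) = log|p(0)| + Σ_k log(r/|z_k|), summed over zeros inside |z| < r.
  log(r/|z_k|) for z_k = -2: log(2.5/2) = 0.2231
  Outside zeros (3, 3) contribute nothing to the Jensen sum.
Sum over inside zeros: 0.2231.
I(r) = log|p(0)| + (inside sum) = 2.8904 + 0.2231 = 3.1135.
Note: since some zeros are outside |z| ≤ r, the simplified n·log(r) form does NOT apply — only the inside zeros contribute.

I(r) ≈ 3.1135.


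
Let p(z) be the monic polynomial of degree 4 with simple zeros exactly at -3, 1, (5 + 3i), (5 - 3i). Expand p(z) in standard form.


The polynomial is p(z) = ∏_{α ∈ S} (z − α), where S = {-3, 1, (5 + 3i), (5 - 3i)}.
Expanding the product yields: p(z) = z^4 -8·z^3 + 11·z^2 + 98·z -102.
Note conjugate pairs combine to real quadratics: (z − (5+3i))(z − (5−3i)) = z² − 10z + 34.
The resulting polynomial has degree 4 and real coefficients as required.

p(z) = z^4 -8·z^3 + 11·z^2 + 98·z -102.


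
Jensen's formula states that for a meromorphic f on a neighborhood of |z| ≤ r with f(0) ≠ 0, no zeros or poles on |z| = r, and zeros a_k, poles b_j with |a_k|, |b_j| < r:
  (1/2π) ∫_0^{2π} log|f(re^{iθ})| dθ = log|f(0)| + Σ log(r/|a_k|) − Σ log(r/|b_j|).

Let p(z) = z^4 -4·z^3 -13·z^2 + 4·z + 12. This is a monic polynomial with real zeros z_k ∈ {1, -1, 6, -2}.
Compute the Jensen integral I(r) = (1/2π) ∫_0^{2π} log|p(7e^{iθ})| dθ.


Zeros: -2, -1, 1, 6; r = 7.
Inside |z| < r: -2, -1, 1, 6. Outside (|z| ≥ r): ∅.
p(0) = 12, so log|p(0)| = log(12) = 2.4849.
Apply Jensen: I(r) = log|p(0)| + Σ_k log(r/|z_k|), summed over zeros inside |z| < r.
  log(r/|z_k|) for z_k = 1: log(7/1) = 1.9459
  log(r/|z_k|) for z_k = -1: log(7/1) = 1.9459
  log(r/|z_k|) for z_k = 6: log(7/6) = 0.1542
  log(r/|z_k|) for z_k = -2: log(7/2) = 1.2528
Sum over inside zeros: 5.2987.
I(r) = log|p(0)| + (inside sum) = 2.4849 + 5.2987 = 7.7836.
Closed form (all zeros inside, monic): I(r) = n·log(r) = 4·log(7) = 7.7836. ✓

I(r) ≈ 7.7836.


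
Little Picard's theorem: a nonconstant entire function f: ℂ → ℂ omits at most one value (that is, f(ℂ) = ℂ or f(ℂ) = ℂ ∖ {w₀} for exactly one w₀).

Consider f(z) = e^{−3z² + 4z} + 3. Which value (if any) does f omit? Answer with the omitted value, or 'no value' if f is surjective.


Little Picard bounds the complement of f(ℂ) to at most one point.
The exponent g(z) = −3z² + 4z is a nonconstant polynomial, hence surjective onto ℂ. So e^{g(z)} takes every value in {e^w : w ∈ ℂ} = ℂ ∖ {0}. Adding 3 shifts the range to ℂ ∖ {3}. f omits exactly 3.

Omitted value: 3.


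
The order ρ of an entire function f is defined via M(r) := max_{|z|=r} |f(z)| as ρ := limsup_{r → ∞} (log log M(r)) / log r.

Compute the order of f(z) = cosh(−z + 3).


cosh(w) is a linear combination of e^{iw} and e^{−iw} (or e^w, e^{−w} in the hyperbolic case), so |cosh(w)| ≤ e^{|w|}. With w = −z + 3, |w| ≤ 1|z| + 3 = 1r + 3 on |z| = r, giving M(r) ≤ e^{1r + 3}, so ρ ≤ 1. On a suitable ray (z = it for sin/cos; z = t for sinh/cosh, t real → ∞), |cosh(−z + 3)| grows like e^{1|t|}/2, so ρ ≥ 1. Hence ρ = 1.
Therefore ρ = 1.

Order ρ = 1.


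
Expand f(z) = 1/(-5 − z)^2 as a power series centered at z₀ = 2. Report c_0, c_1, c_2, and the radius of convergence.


Let w = z − z₀, so z = z₀ + w.
Then -5 − z = -5 − (z₀ + w) = (-5 − z₀) − w = -7 − w.
f(z) = 1/(-7 − w)^2 = (1/(-7)^2) · (1 − w/(-7))^{−2}.
By the binomial series (1−u)^{−2} = Σ_{n≥0} C(n+1, 1) u^n for |u|<1, with u = w/(-7):
  c_n = C(n+1, 1) / (-7)^(n+2).
  c_0 = 1/(-7)^2 = 1/49.
  c_1 = 2/(-7)^3 = -2/343.
  c_2 = 3/(-7)^4 = 3/2401.
The series is valid for |w/d| < 1, i.e. |z − z₀| < |d|.
Radius of convergence: R = |-5 − z₀| = |-7| = 7 (distance from z₀ to the singularity z = -5).

c_0 = 1/49, c_1 = -2/343, c_2 = 3/2401; R = 7.


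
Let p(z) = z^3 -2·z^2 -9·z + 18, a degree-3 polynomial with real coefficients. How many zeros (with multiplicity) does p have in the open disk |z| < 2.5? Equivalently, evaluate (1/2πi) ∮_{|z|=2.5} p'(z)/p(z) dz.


The zeros of p are: 2, 3, -3.
Their magnitudes are: 2, 3, 3.
Zeros with |z| < R = 2.5: 2.
Count = 1.
By the argument principle, (1/2πi) ∮_{|z|=R} p'(z)/p(z) dz equals exactly this count.

Number of zeros inside |z| < 2.5: 1.


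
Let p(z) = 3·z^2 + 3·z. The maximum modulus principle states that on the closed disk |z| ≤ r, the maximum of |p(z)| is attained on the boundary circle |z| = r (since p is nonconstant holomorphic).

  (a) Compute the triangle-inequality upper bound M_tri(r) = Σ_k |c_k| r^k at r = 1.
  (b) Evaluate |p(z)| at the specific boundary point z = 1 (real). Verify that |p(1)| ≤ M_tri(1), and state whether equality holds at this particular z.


Coefficients: c_0 = 0, c_1 = 3, c_2 = 3. Radius r = 1.
Part (a). Triangle bound: M_tri(r) = Σ_k |c_k| r^k
  = |0|·1^0 + |3|·1^1 + |3|·1^2
  = 0 + 3 + 3 = 6.
This bounds M(r) := max_{|z|=r} |p(z)| from above; equality holds iff all terms c_k z^k can be made to align in phase at a single z on |z|=r.
Part (b). At z = 1 (real, on the circle |z| = r):
  p(1) = (0)·1^0 + (3)·1^1 + (3)·1^2 = 6.
  |p(1)| = 6.
Since all nonzero coefficients share the same sign, |p(1)| = 6 = M_tri(1); the triangle bound is attained at z = 1, so in fact M(r) = 6.

M_tri(1) = 6; |p(1)| = 6; equality at z=1: yes.


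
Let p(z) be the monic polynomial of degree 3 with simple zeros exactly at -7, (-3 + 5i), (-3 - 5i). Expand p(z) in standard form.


The polynomial is p(z) = ∏_{α ∈ S} (z − α), where S = {-7, (-3 + 5i), (-3 - 5i)}.
Expanding the product yields: p(z) = z^3 + 13·z^2 + 76·z + 238.
Note conjugate pairs combine to real quadratics: (z − (-3+5i))(z − (-3−5i)) = z² + 6z + 34.
The resulting polynomial has degree 3 and real coefficients as required.

p(z) = z^3 + 13·z^2 + 76·z + 238.


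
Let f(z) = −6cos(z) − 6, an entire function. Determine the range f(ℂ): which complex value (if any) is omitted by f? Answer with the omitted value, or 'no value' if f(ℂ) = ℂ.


Little Picard bounds the complement of f(ℂ) to at most one point.
cos is entire and surjective onto ℂ: for every w ∈ ℂ, cos(ζ) = w has a solution ζ ∈ ℂ (e.g., via the complex inverse arccos). With ζ = z this gives z = ζ/(1). Then -6·cos(z) takes every value in -6·ℂ = ℂ, and adding -6 is a bijection of ℂ. So f is surjective and omits no value. (Note: only on the real line is cos bounded by [−1, 1].)

Omitted value: no value.


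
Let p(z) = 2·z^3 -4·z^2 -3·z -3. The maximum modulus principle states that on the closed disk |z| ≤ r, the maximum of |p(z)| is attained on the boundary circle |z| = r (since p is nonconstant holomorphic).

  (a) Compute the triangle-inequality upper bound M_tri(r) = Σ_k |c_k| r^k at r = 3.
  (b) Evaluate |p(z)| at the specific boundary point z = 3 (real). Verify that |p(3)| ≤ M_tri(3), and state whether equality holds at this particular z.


Coefficients: c_0 = -3, c_1 = -3, c_2 = -4, c_3 = 2. Radius r = 3.
Part (a). Triangle bound: M_tri(r) = Σ_k |c_k| r^k
  = |-3|·3^0 + |-3|·3^1 + |-4|·3^2 + |2|·3^3
  = 3 + 9 + 36 + 54 = 102.
This bounds M(r) := max_{|z|=r} |p(z)| from above; equality holds iff all terms c_k z^k can be made to align in phase at a single z on |z|=r.
Part (b). At z = 3 (real, on the circle |z| = r):
  p(3) = (-3)·3^0 + (-3)·3^1 + (-4)·3^2 + (2)·3^3 = 6.
  |p(3)| = 6.
Check: |p(3)| = 6 ≤ 102 = M_tri(3). ✓ Equality does not hold at z = 3 (the coefficients have mixed signs, so the terms do not all align in phase there).

M_tri(3) = 102; |p(3)| = 6; equality at z=3: no.


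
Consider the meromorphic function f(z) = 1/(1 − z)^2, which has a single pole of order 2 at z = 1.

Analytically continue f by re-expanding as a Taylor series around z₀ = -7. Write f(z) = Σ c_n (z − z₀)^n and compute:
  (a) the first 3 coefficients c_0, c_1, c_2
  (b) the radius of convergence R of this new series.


Let w = z − z₀, so z = z₀ + w.
Then 1 − z = 1 − (z₀ + w) = (1 − z₀) − w = 8 − w.
f(z) = 1/(8 − w)^2 = (1/(8)^2) · (1 − w/(8))^{−2}.
By the binomial series (1−u)^{−2} = Σ_{n≥0} C(n+1, 1) u^n for |u|<1, with u = w/(8):
  c_n = C(n+1, 1) / (8)^(n+2).
  c_0 = 1/(8)^2 = 1/64.
  c_1 = 2/(8)^3 = 1/256.
  c_2 = 3/(8)^4 = 3/4096.
The series is valid for |w/d| < 1, i.e. |z − z₀| < |d|.
Radius of convergence: R = |1 − z₀| = |8| = 8 (distance from z₀ to the singularity z = 1).

c_0 = 1/64, c_1 = 1/256, c_2 = 3/4096; R = 8.


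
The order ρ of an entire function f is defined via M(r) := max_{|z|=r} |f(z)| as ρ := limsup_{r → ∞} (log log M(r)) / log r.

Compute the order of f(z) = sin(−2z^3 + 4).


Write sin(w) = (e^{iw} ± e^{−iw})/(2 or 2i), so |sin(w)| ≤ e^{|w|}. With w = −2z^3 + 4, |w| ≤ 2r^3 + 4 on |z|=r, giving M(r) ≤ e^{2r^3 + 4} and ρ ≤ 3. For the lower bound, choose z on |z|=r with -2z^3 purely imaginary of modulus 2r^3; then |sin(−2z^3 + 4)| grows like e^{2r^3}/2, so ρ ≥ 3. Hence ρ = 3.
Therefore ρ = 3.

Order ρ = 3.


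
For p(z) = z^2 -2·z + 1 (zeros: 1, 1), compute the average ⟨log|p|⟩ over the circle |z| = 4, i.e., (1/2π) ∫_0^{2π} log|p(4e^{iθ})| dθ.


Zeros: 1, 1; r = 4.
Inside |z| < r: 1, 1. Outside (|z| ≥ r): ∅.
p(0) = 1, so log|p(0)| = log(1) = 0.0000.
Apply Jensen: I(r) = log|p(0)| + Σ_k log(r/|z_k|), summed over zeros inside |z| < r.
  log(r/|z_k|) for z_k = 1: log(4/1) = 1.3863
  log(r/|z_k|) for z_k = 1: log(4/1) = 1.3863
Sum over inside zeros: 2.7726.
I(r) = log|p(0)| + (inside sum) = 0.0000 + 2.7726 = 2.7726.
Closed form (all zeros inside, monic): I(r) = n·log(r) = 2·log(4) = 2.7726. ✓

I(r) ≈ 2.7726.


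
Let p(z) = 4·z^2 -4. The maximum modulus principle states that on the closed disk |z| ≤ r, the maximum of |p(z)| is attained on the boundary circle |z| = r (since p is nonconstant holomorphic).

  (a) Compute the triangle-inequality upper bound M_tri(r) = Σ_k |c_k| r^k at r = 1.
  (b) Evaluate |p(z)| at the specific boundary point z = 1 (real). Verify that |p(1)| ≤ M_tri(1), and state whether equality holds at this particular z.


Coefficients: c_0 = -4, c_1 = 0, c_2 = 4. Radius r = 1.
Part (a). Triangle bound: M_tri(r) = Σ_k |c_k| r^k
  = |-4|·1^0 + |0|·1^1 + |4|·1^2
  = 4 + 0 + 4 = 8.
This bounds M(r) := max_{|z|=r} |p(z)| from above; equality holds iff all terms c_k z^k can be made to align in phase at a single z on |z|=r.
Part (b). At z = 1 (real, on the circle |z| = r):
  p(1) = (-4)·1^0 + (0)·1^1 + (4)·1^2 = 0.
  |p(1)| = 0.
Check: |p(1)| = 0 ≤ 8 = M_tri(1). ✓ Equality does not hold at z = 1 (the coefficients have mixed signs, so the terms do not all align in phase there).

M_tri(1) = 8; |p(1)| = 0; equality at z=1: no.


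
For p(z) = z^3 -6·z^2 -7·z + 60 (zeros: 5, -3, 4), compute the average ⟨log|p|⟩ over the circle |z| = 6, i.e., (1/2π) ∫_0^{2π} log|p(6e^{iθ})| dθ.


Zeros: -3, 4, 5; r = 6.
Inside |z| < r: -3, 4, 5. Outside (|z| ≥ r): ∅.
p(0) = 60, so log|p(0)| = log(60) = 4.0943.
Apply Jensen: I(r) = log|p(0)| + Σ_k log(r/|z_k|), summed over zeros inside |z| < r.
  log(r/|z_k|) for z_k = 5: log(6/5) = 0.1823
  log(r/|z_k|) for z_k = -3: log(6/3) = 0.6931
  log(r/|z_k|) for z_k = 4: log(6/4) = 0.4055
Sum over inside zeros: 1.2809.
I(r) = log|p(0)| + (inside sum) = 4.0943 + 1.2809 = 5.3753.
Closed form (all zeros inside, monic): I(r) = n·log(r) = 3·log(6) = 5.3753. ✓

I(r) ≈ 5.3753.


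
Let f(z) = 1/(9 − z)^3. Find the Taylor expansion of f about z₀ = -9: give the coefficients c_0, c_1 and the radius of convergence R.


Let w = z − z₀, so z = z₀ + w.
Then 9 − z = 9 − (z₀ + w) = (9 − z₀) − w = 18 − w.
f(z) = 1/(18 − w)^3 = (1/(18)^3) · (1 − w/(18))^{−3}.
By the binomial series (1−u)^{−3} = Σ_{n≥0} C(n+2, 2) u^n for |u|<1, with u = w/(18):
  c_n = C(n+2, 2) / (18)^(n+3).
  c_0 = 1/(18)^3 = 1/5832.
  c_1 = 3/(18)^4 = 1/34992.
The series is valid for |w/d| < 1, i.e. |z − z₀| < |d|.
Radius of convergence: R = |9 − z₀| = |18| = 18 (distance from z₀ to the singularity z = 9).

c_0 = 1/5832, c_1 = 1/34992; R = 18.


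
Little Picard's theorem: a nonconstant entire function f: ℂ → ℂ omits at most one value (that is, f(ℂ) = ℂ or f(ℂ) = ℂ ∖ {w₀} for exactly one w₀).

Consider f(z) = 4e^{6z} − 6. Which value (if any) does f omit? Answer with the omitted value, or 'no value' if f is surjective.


Little Picard bounds the complement of f(ℂ) to at most one point.
e^{6z} is never zero on ℂ, so 4·e^{6z} takes every value in ℂ ∖ {0}. Adding -6 shifts the range to ℂ ∖ {-6}. Thus f omits exactly the value -6.

Omitted value: -6.


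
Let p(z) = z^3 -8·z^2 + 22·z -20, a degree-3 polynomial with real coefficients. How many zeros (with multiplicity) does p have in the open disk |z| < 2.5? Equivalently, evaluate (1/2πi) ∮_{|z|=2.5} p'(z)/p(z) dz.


The zeros of p are: 2, (3 + 1i), (3 - 1i).
Their magnitudes are: 2, 3.162, 3.162.
Zeros with |z| < R = 2.5: 2.
Count = 1.
By the argument principle, (1/2πi) ∮_{|z|=R} p'(z)/p(z) dz equals exactly this count.

Number of zeros inside |z| < 2.5: 1.


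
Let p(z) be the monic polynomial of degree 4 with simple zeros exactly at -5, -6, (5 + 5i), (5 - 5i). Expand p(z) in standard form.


The polynomial is p(z) = ∏_{α ∈ S} (z − α), where S = {-5, -6, (5 + 5i), (5 - 5i)}.
Expanding the product yields: p(z) = z^4 + z^3 -30·z^2 + 250·z + 1500.
Note conjugate pairs combine to real quadratics: (z − (5+5i))(z − (5−5i)) = z² − 10z + 50.
The resulting polynomial has degree 4 and real coefficients as required.

p(z) = z^4 + z^3 -30·z^2 + 250·z + 1500.


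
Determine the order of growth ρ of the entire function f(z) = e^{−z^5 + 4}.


|e^{−z^5 + 4}| = e^{Re(-1·z^5) + 4} ≤ e^{1|z|^5 + 4} = e^{1r^5 + 4} on |z| = r, so ρ ≤ 5. Choosing z on |z|=r so that -1·z^5 is real positive (always possible by picking arg z appropriately) gives |f(z)| = e^{1r^5 + 4}, matching the bound. The additive constant 4 does not affect log log M(r) ~ 5·log r. Hence ρ = 5.
Therefore ρ = 5.

Order ρ = 5.


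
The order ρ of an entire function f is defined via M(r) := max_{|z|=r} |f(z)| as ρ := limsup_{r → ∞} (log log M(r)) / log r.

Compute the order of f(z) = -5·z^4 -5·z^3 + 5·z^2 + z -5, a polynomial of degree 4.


|f(z)| ≤ Σ|c_k|·r^k = O(r^4) as r → ∞. Polynomial growth is O(e^{r^ε}) for every ε > 0 (since r^4/e^{r^ε} → 0), so ρ ≤ ε for all ε > 0, i.e. ρ = 0. Every nonconstant polynomial has order 0.
Therefore ρ = 0.

Order ρ = 0.


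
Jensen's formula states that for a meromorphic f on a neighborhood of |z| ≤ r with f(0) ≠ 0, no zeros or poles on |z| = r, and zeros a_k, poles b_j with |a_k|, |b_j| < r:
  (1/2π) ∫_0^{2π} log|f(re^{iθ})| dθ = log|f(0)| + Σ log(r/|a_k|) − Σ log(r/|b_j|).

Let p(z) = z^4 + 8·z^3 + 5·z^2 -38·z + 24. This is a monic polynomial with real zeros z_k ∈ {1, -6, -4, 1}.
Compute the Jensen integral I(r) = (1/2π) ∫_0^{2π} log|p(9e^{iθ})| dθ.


Zeros: -6, -4, 1, 1; r = 9.
Inside |z| < r: -6, -4, 1, 1. Outside (|z| ≥ r): ∅.
p(0) = 24, so log|p(0)| = log(24) = 3.1781.
Apply Jensen: I(r) = log|p(0)| + Σ_k log(r/|z_k|), summed over zeros inside |z| < r.
  log(r/|z_k|) for z_k = 1: log(9/1) = 2.1972
  log(r/|z_k|) for z_k = -6: log(9/6) = 0.4055
  log(r/|z_k|) for z_k = -4: log(9/4) = 0.8109
  log(r/|z_k|) for z_k = 1: log(9/1) = 2.1972
Sum over inside zeros: 5.6108.
I(r) = log|p(0)| + (inside sum) = 3.1781 + 5.6108 = 8.7889.
Closed form (all zeros inside, monic): I(r) = n·log(r) = 4·log(9) = 8.7889. ✓

I(r) ≈ 8.7889.


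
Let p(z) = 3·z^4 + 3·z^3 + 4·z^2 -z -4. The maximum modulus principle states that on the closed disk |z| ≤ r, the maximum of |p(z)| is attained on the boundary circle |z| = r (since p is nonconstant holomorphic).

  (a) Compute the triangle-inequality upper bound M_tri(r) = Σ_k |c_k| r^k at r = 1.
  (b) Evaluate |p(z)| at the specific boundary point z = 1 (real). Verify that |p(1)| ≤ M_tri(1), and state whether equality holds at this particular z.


Coefficients: c_0 = -4, c_1 = -1, c_2 = 4, c_3 = 3, c_4 = 3. Radius r = 1.
Part (a). Triangle bound: M_tri(r) = Σ_k |c_k| r^k
  = |-4|·1^0 + |-1|·1^1 + |4|·1^2 + |3|·1^3 + |3|·1^4
  = 4 + 1 + 4 + 3 + 3 = 15.
This bounds M(r) := max_{|z|=r} |p(z)| from above; equality holds iff all terms c_k z^k can be made to align in phase at a single z on |z|=r.
Part (b). At z = 1 (real, on the circle |z| = r):
  p(1) = (-4)·1^0 + (-1)·1^1 + (4)·1^2 + (3)·1^3 + (3)·1^4 = 5.
  |p(1)| = 5.
Check: |p(1)| = 5 ≤ 15 = M_tri(1). ✓ Equality does not hold at z = 1 (the coefficients have mixed signs, so the terms do not all align in phase there).

M_tri(1) = 15; |p(1)| = 5; equality at z=1: no.


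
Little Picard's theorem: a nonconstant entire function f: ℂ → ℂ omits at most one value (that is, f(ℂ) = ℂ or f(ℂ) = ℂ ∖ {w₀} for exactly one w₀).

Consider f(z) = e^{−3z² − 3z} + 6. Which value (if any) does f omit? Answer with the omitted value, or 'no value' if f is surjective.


Little Picard bounds the complement of f(ℂ) to at most one point.
The exponent g(z) = −3z² − 3z is a nonconstant polynomial, hence surjective onto ℂ. So e^{g(z)} takes every value in {e^w : w ∈ ℂ} = ℂ ∖ {0}. Adding 6 shifts the range to ℂ ∖ {6}. f omits exactly 6.

Omitted value: 6.


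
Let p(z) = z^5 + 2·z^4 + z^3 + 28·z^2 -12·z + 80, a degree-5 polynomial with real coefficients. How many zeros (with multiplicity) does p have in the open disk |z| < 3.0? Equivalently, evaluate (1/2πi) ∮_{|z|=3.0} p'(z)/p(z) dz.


The zeros of p are: -4, (0 + 2i), (0 - 2i), (1 + 2i), (1 - 2i).
Their magnitudes are: 4, 2, 2, 2.236, 2.236.
Zeros with |z| < R = 3.0: (0 + 2i), (0 - 2i), (1 + 2i), (1 - 2i).
Count = 4.
By the argument principle, (1/2πi) ∮_{|z|=R} p'(z)/p(z) dz equals exactly this count.

Number of zeros inside |z| < 3.0: 4.


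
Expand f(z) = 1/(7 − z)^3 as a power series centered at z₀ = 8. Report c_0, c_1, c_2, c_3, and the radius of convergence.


Let w = z − z₀, so z = z₀ + w.
Then 7 − z = 7 − (z₀ + w) = (7 − z₀) − w = -1 − w.
f(z) = 1/(-1 − w)^3 = (1/(-1)^3) · (1 − w/(-1))^{−3}.
By the binomial series (1−u)^{−3} = Σ_{n≥0} C(n+2, 2) u^n for |u|<1, with u = w/(-1):
  c_n = C(n+2, 2) / (-1)^(n+3).
  c_0 = 1/(-1)^3 = -1.
  c_1 = 3/(-1)^4 = 3.
  c_2 = 6/(-1)^5 = -6.
  c_3 = 10/(-1)^6 = 10.
The series is valid for |w/d| < 1, i.e. |z − z₀| < |d|.
Radius of convergence: R = |7 − z₀| = |-1| = 1 (distance from z₀ to the singularity z = 7).

c_0 = -1, c_1 = 3, c_2 = -6, c_3 = 10; R = 1.


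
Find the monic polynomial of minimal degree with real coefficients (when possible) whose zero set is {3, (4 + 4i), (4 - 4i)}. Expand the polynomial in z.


The polynomial is p(z) = ∏_{α ∈ S} (z − α), where S = {3, (4 + 4i), (4 - 4i)}.
Expanding the product yields: p(z) = z^3 -11·z^2 + 56·z -96.
Note conjugate pairs combine to real quadratics: (z − (4+4i))(z − (4−4i)) = z² − 8z + 32.
The resulting polynomial has degree 3 and real coefficients as required.

p(z) = z^3 -11·z^2 + 56·z -96.


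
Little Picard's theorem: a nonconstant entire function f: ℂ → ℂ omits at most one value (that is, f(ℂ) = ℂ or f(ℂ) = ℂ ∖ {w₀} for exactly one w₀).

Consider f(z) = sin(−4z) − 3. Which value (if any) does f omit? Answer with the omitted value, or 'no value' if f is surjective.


Little Picard bounds the complement of f(ℂ) to at most one point.
sin is entire and surjective onto ℂ: for every w ∈ ℂ, sin(ζ) = w has a solution ζ ∈ ℂ (e.g., via the complex inverse arcsin). With ζ = −4z this gives z = ζ/(-4). Then 1·sin(−4z) takes every value in 1·ℂ = ℂ, and adding -3 is a bijection of ℂ. So f is surjective and omits no value. (Note: only on the real line is sin bounded by [−1, 1].)

Omitted value: no value.


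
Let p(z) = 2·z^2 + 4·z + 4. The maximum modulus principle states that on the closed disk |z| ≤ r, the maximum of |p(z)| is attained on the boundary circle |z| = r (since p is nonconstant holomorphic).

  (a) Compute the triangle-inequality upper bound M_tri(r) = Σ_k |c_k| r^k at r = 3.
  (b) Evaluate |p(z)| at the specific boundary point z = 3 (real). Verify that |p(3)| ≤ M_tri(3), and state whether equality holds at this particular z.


Coefficients: c_0 = 4, c_1 = 4, c_2 = 2. Radius r = 3.
Part (a). Triangle bound: M_tri(r) = Σ_k |c_k| r^k
  = |4|·3^0 + |4|·3^1 + |2|·3^2
  = 4 + 12 + 18 = 34.
This bounds M(r) := max_{|z|=r} |p(z)| from above; equality holds iff all terms c_k z^k can be made to align in phase at a single z on |z|=r.
Part (b). At z = 3 (real, on the circle |z| = r):
  p(3) = (4)·3^0 + (4)·3^1 + (2)·3^2 = 34.
  |p(3)| = 34.
Since all nonzero coefficients share the same sign, |p(3)| = 34 = M_tri(3); the triangle bound is attained at z = 3, so in fact M(r) = 34.

M_tri(3) = 34; |p(3)| = 34; equality at z=3: yes.


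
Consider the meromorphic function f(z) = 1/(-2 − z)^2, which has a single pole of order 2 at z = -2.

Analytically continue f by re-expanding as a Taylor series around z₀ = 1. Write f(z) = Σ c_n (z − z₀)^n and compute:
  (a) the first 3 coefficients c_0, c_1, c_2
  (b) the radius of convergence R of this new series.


Let w = z − z₀, so z = z₀ + w.
Then -2 − z = -2 − (z₀ + w) = (-2 − z₀) − w = -3 − w.
f(z) = 1/(-3 − w)^2 = (1/(-3)^2) · (1 − w/(-3))^{−2}.
By the binomial series (1−u)^{−2} = Σ_{n≥0} C(n+1, 1) u^n for |u|<1, with u = w/(-3):
  c_n = C(n+1, 1) / (-3)^(n+2).
  c_0 = 1/(-3)^2 = 1/9.
  c_1 = 2/(-3)^3 = -2/27.
  c_2 = 3/(-3)^4 = 1/27.
The series is valid for |w/d| < 1, i.e. |z − z₀| < |d|.
Radius of convergence: R = |-2 − z₀| = |-3| = 3 (distance from z₀ to the singularity z = -2).

c_0 = 1/9, c_1 = -2/27, c_2 = 1/27; R = 3.


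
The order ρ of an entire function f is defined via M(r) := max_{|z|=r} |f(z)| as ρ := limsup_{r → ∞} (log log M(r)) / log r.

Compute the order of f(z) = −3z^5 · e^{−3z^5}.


M(r) = max_{|z|=r} |-3|·|z|^5·|e^{−3z^5}| = 3·r^5 · e^{3r^5} (the factors attain their maxima compatibly on |z|=r). Then log M(r) = log 3 + 5·log r + 3r^5, dominated by the last term, so log log M(r) ~ 5·log r. The polynomial factor -3z^5 contributes only a log r term and does not affect the order. ρ = 5.
Therefore ρ = 5.

Order ρ = 5.


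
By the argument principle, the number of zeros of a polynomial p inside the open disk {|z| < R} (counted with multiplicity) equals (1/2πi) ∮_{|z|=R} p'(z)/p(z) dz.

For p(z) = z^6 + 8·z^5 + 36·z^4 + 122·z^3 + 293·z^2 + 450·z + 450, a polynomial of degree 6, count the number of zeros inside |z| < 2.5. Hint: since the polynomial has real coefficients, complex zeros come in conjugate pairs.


The zeros of p are: (-3 + 1i), (-3 - 1i), (0 + 3i), (0 - 3i), (-1 + 2i), (-1 - 2i).
Their magnitudes are: 3.162, 3.162, 3, 3, 2.236, 2.236.
Zeros with |z| < R = 2.5: (-1 + 2i), (-1 - 2i).
Count = 2.
By the argument principle, (1/2πi) ∮_{|z|=R} p'(z)/p(z) dz equals exactly this count.

Number of zeros inside |z| < 2.5: 2.


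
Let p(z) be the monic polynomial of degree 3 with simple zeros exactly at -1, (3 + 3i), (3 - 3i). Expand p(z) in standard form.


The polynomial is p(z) = ∏_{α ∈ S} (z − α), where S = {-1, (3 + 3i), (3 - 3i)}.
Expanding the product yields: p(z) = z^3 -5·z^2 + 12·z + 18.
Note conjugate pairs combine to real quadratics: (z − (3+3i))(z − (3−3i)) = z² − 6z + 18.
The resulting polynomial has degree 3 and real coefficients as required.

p(z) = z^3 -5·z^2 + 12·z + 18.


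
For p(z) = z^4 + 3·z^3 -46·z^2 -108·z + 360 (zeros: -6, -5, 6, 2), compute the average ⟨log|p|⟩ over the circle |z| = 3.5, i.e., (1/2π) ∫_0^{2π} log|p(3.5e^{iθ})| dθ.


Zeros: -6, -5, 2, 6; r = 3.5.
Inside |z| < r: 2. Outside (|z| ≥ r): -6, -5, 6.
p(0) = 360, so log|p(0)| = log(360) = 5.8861.
Apply Jensen: I(r) = log|p(0)| + Σ_k log(r/|z_k|), summed over zeros inside |z| < r.
  log(r/|z_k|) for z_k = 2: log(3.5/2) = 0.5596
  Outside zeros (-6, -5, 6) contribute nothing to the Jensen sum.
Sum over inside zeros: 0.5596.
I(r) = log|p(0)| + (inside sum) = 5.8861 + 0.5596 = 6.4457.
Note: since some zeros are outside |z| ≤ r, the simplified n·log(r) form does NOT apply — only the inside zeros contribute.

I(r) ≈ 6.4457.


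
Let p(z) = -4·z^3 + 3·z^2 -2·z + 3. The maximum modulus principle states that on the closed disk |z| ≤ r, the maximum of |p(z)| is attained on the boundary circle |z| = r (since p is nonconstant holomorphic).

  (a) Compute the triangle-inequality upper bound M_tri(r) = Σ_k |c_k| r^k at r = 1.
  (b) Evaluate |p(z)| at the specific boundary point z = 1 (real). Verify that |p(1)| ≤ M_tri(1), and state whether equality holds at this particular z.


Coefficients: c_0 = 3, c_1 = -2, c_2 = 3, c_3 = -4. Radius r = 1.
Part (a). Triangle bound: M_tri(r) = Σ_k |c_k| r^k
  = |3|·1^0 + |-2|·1^1 + |3|·1^2 + |-4|·1^3
  = 3 + 2 + 3 + 4 = 12.
This bounds M(r) := max_{|z|=r} |p(z)| from above; equality holds iff all terms c_k z^k can be made to align in phase at a single z on |z|=r.
Part (b). At z = 1 (real, on the circle |z| = r):
  p(1) = (3)·1^0 + (-2)·1^1 + (3)·1^2 + (-4)·1^3 = 0.
  |p(1)| = 0.
Check: |p(1)| = 0 ≤ 12 = M_tri(1). ✓ Equality does not hold at z = 1 (the coefficients have mixed signs, so the terms do not all align in phase there).

M_tri(1) = 12; |p(1)| = 0; equality at z=1: no.


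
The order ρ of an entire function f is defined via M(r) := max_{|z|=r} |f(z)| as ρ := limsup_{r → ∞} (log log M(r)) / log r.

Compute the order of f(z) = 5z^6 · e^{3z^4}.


M(r) = max_{|z|=r} |5|·|z|^6·|e^{3z^4}| = 5·r^6 · e^{3r^4} (the factors attain their maxima compatibly on |z|=r). Then log M(r) = log 5 + 6·log r + 3r^4, dominated by the last term, so log log M(r) ~ 4·log r. The polynomial factor 5z^6 contributes only a log r term and does not affect the order. ρ = 4.
Therefore ρ = 4.

Order ρ = 4.


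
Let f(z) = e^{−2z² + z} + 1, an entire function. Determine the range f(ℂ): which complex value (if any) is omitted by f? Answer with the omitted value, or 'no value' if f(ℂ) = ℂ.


Little Picard bounds the complement of f(ℂ) to at most one point.
The exponent g(z) = −2z² + z is a nonconstant polynomial, hence surjective onto ℂ. So e^{g(z)} takes every value in {e^w : w ∈ ℂ} = ℂ ∖ {0}. Adding 1 shifts the range to ℂ ∖ {1}. f omits exactly 1.

Omitted value: 1.


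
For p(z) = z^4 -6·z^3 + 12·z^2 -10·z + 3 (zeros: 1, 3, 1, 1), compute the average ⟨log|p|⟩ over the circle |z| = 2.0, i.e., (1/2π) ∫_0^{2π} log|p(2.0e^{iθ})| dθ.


Zeros: 1, 1, 1, 3; r = 2.0.
Inside |z| < r: 1, 1, 1. Outside (|z| ≥ r): 3.
p(0) = 3, so log|p(0)| = log(3) = 1.0986.
Apply Jensen: I(r) = log|p(0)| + Σ_k log(r/|z_k|), summed over zeros inside |z| < r.
  log(r/|z_k|) for z_k = 1: log(2.0/1) = 0.6931
  log(r/|z_k|) for z_k = 1: log(2.0/1) = 0.6931
  log(r/|z_k|) for z_k = 1: log(2.0/1) = 0.6931
  Outside zeros (3) contribute nothing to the Jensen sum.
Sum over inside zeros: 2.0794.
I(r) = log|p(0)| + (inside sum) = 1.0986 + 2.0794 = 3.1781.
Note: since some zeros are outside |z| ≤ r, the simplified n·log(r) form does NOT apply — only the inside zeros contribute.

I(r) ≈ 3.1781.


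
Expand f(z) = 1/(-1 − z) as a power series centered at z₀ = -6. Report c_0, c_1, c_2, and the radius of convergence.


Let w = z − z₀, so z = z₀ + w.
Then -1 − z = -1 − (z₀ + w) = (-1 − z₀) − w = 5 − w.
f(z) = 1/(5 − w) = (1/(5)) · 1/(1 − w/(5)) = Σ_{n≥0} w^n / (5)^(n+1).
So c_n = 1/(5)^(n+1):
  c_0 = 1/(5)^1 = 1/5.
  c_1 = 1/(5)^2 = 1/25.
  c_2 = 1/(5)^3 = 1/125.
The series is valid for |w/d| < 1, i.e. |z − z₀| < |d|.
Radius of convergence: R = |-1 − z₀| = |5| = 5 (distance from z₀ to the singularity z = -1).

c_0 = 1/5, c_1 = 1/25, c_2 = 1/125; R = 5.


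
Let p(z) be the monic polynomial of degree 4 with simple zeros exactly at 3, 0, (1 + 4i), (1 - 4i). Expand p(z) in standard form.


The polynomial is p(z) = ∏_{α ∈ S} (z − α), where S = {3, 0, (1 + 4i), (1 - 4i)}.
Expanding the product yields: p(z) = z^4 -5·z^3 + 23·z^2 -51·z.
Note conjugate pairs combine to real quadratics: (z − (1+4i))(z − (1−4i)) = z² − 2z + 17.
The resulting polynomial has degree 4 and real coefficients as required.

p(z) = z^4 -5·z^3 + 23·z^2 -51·z.


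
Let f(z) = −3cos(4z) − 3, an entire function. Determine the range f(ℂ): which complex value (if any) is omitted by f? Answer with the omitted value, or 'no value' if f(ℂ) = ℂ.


Little Picard bounds the complement of f(ℂ) to at most one point.
cos is entire and surjective onto ℂ: for every w ∈ ℂ, cos(ζ) = w has a solution ζ ∈ ℂ (e.g., via the complex inverse arccos). With ζ = 4z this gives z = ζ/(4). Then -3·cos(4z) takes every value in -3·ℂ = ℂ, and adding -3 is a bijection of ℂ. So f is surjective and omits no value. (Note: only on the real line is cos bounded by [−1, 1].)

Omitted value: no value.


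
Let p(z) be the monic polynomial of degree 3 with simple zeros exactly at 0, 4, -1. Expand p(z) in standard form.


The polynomial is p(z) = ∏_{α ∈ S} (z − α), where S = {0, 4, -1}.
Expanding the product yields: p(z) = z^3 -3·z^2 -4·z.
The resulting polynomial has degree 3 and real coefficients as required.

p(z) = z^3 -3·z^2 -4·z.


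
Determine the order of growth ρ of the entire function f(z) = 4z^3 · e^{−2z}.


M(r) = max_{|z|=r} |4|·|z|^3·|e^{−2z}| = 4·r^3 · e^{2r^1} (the factors attain their maxima compatibly on |z|=r). Then log M(r) = log 4 + 3·log r + 2r^1, dominated by the last term, so log log M(r) ~ 1·log r. The polynomial factor 4z^3 contributes only a log r term and does not affect the order. ρ = 1.
Therefore ρ = 1.

Order ρ = 1.


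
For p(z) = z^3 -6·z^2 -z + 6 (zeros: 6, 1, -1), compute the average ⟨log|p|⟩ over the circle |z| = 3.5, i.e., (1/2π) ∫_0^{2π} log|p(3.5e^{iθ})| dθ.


Zeros: -1, 1, 6; r = 3.5.
Inside |z| < r: -1, 1. Outside (|z| ≥ r): 6.
p(0) = 6, so log|p(0)| = log(6) = 1.7918.
Apply Jensen: I(r) = log|p(0)| + Σ_k log(r/|z_k|), summed over zeros inside |z| < r.
  log(r/|z_k|) for z_k = 1: log(3.5/1) = 1.2528
  log(r/|z_k|) for z_k = -1: log(3.5/1) = 1.2528
  Outside zeros (6) contribute nothing to the Jensen sum.
Sum over inside zeros: 2.5055.
I(r) = log|p(0)| + (inside sum) = 1.7918 + 2.5055 = 4.2973.
Note: since some zeros are outside |z| ≤ r, the simplified n·log(r) form does NOT apply — only the inside zeros contribute.

I(r) ≈ 4.2973.
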